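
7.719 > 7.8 False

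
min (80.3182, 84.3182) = 80.3182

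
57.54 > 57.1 True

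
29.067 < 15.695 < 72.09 False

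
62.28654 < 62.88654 True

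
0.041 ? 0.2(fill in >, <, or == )<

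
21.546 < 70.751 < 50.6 False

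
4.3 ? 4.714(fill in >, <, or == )<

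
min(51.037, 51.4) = 51.037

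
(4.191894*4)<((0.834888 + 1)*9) False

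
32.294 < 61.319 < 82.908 True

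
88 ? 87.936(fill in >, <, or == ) >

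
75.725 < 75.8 True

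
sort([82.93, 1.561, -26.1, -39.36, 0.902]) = [-39.36, -26.1, 0.902, 1.561, 82.93]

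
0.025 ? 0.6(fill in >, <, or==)<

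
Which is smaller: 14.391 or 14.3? 14.3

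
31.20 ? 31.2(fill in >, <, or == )==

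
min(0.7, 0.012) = 0.012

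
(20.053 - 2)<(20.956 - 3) False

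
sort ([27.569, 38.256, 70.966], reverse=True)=[70.966, 38.256, 27.569]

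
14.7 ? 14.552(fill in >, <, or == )>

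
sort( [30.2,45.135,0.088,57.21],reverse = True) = [57.21,45.135,30.2,0.088]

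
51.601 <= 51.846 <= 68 True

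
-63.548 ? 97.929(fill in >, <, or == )<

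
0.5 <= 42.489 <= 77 True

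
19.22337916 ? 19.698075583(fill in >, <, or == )<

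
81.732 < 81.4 False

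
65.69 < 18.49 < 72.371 False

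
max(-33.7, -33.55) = -33.55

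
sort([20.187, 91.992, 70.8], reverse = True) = [91.992, 70.8, 20.187]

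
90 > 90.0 False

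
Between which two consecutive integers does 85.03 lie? 85 and 86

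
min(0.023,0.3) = 0.023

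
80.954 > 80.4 True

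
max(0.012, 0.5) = 0.5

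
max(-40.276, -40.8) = -40.276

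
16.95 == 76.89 False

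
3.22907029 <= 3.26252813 True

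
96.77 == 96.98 False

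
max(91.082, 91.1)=91.1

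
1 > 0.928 True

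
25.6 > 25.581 True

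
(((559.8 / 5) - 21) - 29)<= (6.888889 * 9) True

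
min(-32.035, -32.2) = -32.2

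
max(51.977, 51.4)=51.977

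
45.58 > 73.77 False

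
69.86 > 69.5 True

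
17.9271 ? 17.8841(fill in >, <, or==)>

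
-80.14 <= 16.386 True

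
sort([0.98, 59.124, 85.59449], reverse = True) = [85.59449, 59.124, 0.98]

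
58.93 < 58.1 False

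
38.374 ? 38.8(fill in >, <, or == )<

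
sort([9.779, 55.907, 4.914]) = [4.914, 9.779, 55.907]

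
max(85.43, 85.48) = 85.48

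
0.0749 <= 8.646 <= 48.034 True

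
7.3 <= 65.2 True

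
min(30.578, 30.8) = 30.578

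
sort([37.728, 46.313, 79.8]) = [37.728, 46.313, 79.8]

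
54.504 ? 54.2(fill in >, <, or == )>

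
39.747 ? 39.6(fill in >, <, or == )>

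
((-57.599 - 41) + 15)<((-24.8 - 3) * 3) True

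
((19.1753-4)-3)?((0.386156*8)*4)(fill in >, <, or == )<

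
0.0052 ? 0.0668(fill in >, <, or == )<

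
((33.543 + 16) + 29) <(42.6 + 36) True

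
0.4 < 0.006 False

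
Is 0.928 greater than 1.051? No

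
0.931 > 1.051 False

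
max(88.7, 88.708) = 88.708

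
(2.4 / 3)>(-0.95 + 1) True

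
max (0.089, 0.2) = 0.2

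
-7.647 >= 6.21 False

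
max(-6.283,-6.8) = -6.283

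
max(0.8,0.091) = 0.8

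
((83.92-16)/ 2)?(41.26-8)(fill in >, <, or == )>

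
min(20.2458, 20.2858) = 20.2458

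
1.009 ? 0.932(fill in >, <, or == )>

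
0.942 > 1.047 False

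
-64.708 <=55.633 True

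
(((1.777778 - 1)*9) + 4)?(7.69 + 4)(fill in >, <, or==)<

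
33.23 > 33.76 False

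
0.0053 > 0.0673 False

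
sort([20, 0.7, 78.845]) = [0.7, 20, 78.845]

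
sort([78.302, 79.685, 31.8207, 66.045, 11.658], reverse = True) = [79.685, 78.302, 66.045, 31.8207, 11.658]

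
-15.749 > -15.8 True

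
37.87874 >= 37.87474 True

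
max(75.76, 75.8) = 75.8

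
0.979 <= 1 True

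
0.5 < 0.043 False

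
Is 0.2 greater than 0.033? Yes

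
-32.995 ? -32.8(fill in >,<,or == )<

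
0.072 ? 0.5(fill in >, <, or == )<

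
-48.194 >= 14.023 False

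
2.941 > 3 False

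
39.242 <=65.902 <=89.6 True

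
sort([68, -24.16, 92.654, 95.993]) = [-24.16, 68, 92.654, 95.993]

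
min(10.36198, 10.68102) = 10.36198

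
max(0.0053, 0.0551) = 0.0551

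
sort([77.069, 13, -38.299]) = [-38.299, 13, 77.069]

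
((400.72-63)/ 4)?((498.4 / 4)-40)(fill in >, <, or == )<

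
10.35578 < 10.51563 True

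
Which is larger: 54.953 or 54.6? 54.953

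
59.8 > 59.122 True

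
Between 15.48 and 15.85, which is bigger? 15.85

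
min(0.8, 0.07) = 0.07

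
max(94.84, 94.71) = 94.84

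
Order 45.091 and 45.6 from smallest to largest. 45.091, 45.6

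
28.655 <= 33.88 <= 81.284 True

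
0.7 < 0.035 False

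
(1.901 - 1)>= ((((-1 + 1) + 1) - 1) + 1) False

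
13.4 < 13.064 False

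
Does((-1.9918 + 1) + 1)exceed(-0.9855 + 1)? No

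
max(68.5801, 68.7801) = 68.7801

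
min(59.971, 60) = 59.971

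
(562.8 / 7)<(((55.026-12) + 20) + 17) False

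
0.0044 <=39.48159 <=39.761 True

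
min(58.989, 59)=58.989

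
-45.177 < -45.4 False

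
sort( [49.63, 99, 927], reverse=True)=[927, 99, 49.63]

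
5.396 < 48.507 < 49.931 True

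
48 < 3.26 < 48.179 False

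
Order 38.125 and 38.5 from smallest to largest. 38.125, 38.5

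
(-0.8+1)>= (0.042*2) True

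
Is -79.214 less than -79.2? Yes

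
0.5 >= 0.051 True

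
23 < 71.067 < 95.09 True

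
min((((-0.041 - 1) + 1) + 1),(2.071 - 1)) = 0.959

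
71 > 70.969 True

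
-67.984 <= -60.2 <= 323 True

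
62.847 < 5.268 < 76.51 False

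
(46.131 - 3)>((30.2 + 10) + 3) False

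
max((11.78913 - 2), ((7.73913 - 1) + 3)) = 9.78913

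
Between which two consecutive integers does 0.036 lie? 0 and 1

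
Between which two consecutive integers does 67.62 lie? 67 and 68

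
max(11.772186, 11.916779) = 11.916779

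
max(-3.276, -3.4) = -3.276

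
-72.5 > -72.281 False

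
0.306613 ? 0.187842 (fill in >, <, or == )>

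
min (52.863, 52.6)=52.6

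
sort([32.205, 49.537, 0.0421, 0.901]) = [0.0421, 0.901, 32.205, 49.537]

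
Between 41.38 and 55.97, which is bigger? 55.97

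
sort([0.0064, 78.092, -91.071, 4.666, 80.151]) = [-91.071, 0.0064, 4.666, 78.092, 80.151]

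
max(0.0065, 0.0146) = 0.0146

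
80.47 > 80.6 False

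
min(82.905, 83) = 82.905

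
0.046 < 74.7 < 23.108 False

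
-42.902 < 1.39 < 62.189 True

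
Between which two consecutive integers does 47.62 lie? 47 and 48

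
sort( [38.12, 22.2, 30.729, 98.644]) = [22.2, 30.729, 38.12, 98.644]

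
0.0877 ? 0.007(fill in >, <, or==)>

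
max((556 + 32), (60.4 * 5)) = 588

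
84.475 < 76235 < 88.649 False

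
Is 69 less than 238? Yes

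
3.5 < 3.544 True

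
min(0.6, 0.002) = 0.002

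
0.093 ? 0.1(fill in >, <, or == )<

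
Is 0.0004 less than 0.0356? Yes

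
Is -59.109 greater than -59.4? Yes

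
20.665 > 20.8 False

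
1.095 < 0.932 False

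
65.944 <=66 True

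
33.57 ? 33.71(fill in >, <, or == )<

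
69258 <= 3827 False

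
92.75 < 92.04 False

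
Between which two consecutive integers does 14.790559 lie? 14 and 15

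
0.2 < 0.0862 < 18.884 False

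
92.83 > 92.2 True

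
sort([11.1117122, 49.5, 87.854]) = [11.1117122, 49.5, 87.854]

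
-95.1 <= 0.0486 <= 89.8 True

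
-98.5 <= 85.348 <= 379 True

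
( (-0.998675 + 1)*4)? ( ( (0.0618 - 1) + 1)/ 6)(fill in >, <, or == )<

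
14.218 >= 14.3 False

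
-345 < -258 True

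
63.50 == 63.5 True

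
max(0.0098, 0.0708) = 0.0708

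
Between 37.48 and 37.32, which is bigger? 37.48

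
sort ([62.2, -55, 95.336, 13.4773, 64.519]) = [-55, 13.4773, 62.2, 64.519, 95.336]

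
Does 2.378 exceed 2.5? No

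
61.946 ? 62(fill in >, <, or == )<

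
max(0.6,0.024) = 0.6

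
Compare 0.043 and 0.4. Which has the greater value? 0.4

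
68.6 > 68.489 True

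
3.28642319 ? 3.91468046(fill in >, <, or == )<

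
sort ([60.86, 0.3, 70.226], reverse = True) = [70.226, 60.86, 0.3]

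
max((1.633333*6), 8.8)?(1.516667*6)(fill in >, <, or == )>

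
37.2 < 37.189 False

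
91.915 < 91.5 False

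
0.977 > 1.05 False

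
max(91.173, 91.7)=91.7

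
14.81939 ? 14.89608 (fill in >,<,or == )<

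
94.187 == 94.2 False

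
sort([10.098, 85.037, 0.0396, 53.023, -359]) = [-359, 0.0396, 10.098, 53.023, 85.037]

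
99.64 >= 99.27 True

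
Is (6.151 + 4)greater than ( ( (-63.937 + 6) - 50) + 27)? Yes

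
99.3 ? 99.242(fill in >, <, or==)>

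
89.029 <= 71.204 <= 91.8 False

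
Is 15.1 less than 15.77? Yes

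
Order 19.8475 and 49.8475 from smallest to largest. 19.8475, 49.8475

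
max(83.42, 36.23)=83.42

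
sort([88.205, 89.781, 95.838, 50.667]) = [50.667, 88.205, 89.781, 95.838]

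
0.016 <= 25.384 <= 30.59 True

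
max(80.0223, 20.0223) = 80.0223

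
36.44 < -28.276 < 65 False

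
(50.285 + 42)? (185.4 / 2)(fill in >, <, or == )<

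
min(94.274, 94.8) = 94.274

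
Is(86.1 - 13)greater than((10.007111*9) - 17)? Yes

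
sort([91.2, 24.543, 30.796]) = [24.543, 30.796, 91.2]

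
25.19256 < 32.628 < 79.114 True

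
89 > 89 False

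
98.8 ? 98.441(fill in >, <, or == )>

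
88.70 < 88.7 False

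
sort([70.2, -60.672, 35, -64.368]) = [-64.368, -60.672, 35, 70.2]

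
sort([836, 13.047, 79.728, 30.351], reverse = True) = [836, 79.728, 30.351, 13.047]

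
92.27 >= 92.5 False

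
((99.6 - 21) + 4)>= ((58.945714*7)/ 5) True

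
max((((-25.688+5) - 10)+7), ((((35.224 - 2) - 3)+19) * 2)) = 98.448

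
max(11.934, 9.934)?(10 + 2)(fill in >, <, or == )<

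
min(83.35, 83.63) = 83.35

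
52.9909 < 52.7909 False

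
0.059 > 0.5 False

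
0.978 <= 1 True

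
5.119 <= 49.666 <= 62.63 True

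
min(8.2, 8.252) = 8.2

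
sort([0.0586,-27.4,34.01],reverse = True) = [34.01,0.0586,-27.4]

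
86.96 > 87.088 False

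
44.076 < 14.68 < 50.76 False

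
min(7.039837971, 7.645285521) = 7.039837971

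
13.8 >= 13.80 True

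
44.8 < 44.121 False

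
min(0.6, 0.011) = 0.011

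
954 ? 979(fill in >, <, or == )<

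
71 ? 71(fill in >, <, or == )==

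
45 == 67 False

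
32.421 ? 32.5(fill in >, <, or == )<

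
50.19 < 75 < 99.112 True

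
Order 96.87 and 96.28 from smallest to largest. 96.28, 96.87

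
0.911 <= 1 True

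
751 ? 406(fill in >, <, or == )>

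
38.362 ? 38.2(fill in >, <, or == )>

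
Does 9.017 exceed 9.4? No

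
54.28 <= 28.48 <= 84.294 False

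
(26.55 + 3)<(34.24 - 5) False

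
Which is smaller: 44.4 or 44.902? 44.4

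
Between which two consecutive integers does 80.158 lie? 80 and 81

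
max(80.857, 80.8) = 80.857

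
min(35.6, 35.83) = 35.6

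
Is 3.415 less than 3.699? Yes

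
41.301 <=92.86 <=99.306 True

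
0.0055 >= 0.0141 False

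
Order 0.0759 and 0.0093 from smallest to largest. 0.0093,0.0759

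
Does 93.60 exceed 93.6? No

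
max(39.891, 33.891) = 39.891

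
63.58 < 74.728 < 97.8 True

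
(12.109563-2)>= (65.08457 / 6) False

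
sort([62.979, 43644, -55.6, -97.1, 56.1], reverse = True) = [43644, 62.979, 56.1, -55.6, -97.1]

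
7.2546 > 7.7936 False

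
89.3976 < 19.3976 False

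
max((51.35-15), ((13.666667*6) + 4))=86.000002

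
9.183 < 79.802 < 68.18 False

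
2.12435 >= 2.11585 True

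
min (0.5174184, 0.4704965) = 0.4704965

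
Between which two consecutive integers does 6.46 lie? 6 and 7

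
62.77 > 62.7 True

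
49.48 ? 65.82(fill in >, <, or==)<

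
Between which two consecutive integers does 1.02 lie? 1 and 2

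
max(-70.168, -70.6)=-70.168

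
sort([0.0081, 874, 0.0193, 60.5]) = [0.0081, 0.0193, 60.5, 874]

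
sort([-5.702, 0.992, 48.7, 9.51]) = [-5.702, 0.992, 9.51, 48.7]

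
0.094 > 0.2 False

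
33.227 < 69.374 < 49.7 False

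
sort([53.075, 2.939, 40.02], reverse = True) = [53.075, 40.02, 2.939]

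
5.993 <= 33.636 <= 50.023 True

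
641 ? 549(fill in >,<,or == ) >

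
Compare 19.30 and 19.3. They are equal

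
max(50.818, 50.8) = 50.818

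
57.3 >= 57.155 True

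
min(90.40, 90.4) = 90.40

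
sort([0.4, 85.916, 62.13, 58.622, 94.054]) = [0.4, 58.622, 62.13, 85.916, 94.054]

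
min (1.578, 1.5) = 1.5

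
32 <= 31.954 False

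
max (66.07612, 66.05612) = 66.07612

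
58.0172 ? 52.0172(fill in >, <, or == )>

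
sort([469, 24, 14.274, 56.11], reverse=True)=[469, 56.11, 24, 14.274]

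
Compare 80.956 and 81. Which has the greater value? 81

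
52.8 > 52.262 True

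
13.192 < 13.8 True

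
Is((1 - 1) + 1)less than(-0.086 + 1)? No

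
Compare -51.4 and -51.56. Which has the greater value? -51.4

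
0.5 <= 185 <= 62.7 False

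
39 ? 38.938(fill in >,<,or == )>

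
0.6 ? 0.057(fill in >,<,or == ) >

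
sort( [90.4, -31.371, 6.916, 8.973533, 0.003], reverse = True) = [90.4, 8.973533, 6.916, 0.003, -31.371]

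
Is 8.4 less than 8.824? Yes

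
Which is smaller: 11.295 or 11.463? 11.295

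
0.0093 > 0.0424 False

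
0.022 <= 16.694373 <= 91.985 True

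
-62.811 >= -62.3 False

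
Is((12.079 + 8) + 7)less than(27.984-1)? No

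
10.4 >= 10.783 False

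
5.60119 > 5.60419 False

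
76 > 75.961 True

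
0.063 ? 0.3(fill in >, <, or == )<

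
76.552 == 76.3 False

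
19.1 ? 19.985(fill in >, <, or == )<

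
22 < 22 False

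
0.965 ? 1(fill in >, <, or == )<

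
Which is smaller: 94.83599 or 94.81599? 94.81599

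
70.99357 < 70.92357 False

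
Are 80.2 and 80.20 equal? Yes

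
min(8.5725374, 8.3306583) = 8.3306583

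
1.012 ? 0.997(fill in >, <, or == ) >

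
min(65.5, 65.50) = 65.5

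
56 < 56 False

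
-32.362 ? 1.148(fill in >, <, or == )<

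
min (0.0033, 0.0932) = 0.0033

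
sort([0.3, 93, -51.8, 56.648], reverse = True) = [93, 56.648, 0.3, -51.8]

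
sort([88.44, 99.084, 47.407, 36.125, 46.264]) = [36.125, 46.264, 47.407, 88.44, 99.084]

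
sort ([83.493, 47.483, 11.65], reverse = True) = [83.493, 47.483, 11.65]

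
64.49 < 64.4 False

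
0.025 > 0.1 False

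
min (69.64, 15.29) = 15.29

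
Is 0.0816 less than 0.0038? No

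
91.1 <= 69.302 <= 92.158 False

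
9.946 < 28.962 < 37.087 True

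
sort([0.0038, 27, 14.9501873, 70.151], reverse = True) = [70.151, 27, 14.9501873, 0.0038]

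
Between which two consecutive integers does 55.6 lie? 55 and 56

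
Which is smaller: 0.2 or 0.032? 0.032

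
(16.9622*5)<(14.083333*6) False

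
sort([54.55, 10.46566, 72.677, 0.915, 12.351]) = [0.915, 10.46566, 12.351, 54.55, 72.677]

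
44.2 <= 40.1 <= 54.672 False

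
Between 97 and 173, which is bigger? 173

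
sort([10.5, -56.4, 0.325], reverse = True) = [10.5, 0.325, -56.4]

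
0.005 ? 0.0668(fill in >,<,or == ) <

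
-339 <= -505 False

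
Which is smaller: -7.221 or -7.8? -7.8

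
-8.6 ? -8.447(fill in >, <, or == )<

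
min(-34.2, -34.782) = -34.782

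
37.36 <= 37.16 False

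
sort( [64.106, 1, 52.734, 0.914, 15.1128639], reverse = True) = [64.106, 52.734, 15.1128639, 1, 0.914]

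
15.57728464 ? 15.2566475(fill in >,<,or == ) >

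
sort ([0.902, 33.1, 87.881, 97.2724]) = [0.902, 33.1, 87.881, 97.2724]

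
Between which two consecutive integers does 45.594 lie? 45 and 46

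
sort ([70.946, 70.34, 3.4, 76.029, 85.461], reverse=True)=[85.461, 76.029, 70.946, 70.34, 3.4]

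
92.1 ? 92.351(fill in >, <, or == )<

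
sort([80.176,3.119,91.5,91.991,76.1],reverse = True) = [91.991,91.5,80.176,76.1,3.119]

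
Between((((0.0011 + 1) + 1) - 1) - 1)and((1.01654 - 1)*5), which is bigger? ((1.01654 - 1)*5)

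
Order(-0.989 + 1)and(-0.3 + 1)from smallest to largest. (-0.989 + 1), (-0.3 + 1)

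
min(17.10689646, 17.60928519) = 17.10689646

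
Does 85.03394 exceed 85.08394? No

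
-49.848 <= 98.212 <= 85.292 False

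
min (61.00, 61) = 61.00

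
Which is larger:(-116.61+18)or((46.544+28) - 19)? ((46.544+28) - 19)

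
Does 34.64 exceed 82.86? No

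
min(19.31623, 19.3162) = 19.3162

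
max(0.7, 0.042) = 0.7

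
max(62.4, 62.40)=62.40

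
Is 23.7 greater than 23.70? No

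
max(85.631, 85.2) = 85.631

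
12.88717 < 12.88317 False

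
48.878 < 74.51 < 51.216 False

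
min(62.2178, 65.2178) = 62.2178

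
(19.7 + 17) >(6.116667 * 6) False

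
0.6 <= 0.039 False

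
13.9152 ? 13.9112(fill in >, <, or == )>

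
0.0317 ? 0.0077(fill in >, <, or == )>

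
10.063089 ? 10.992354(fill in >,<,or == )<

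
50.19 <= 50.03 False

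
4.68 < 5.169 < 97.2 True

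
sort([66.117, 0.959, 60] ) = [0.959, 60, 66.117]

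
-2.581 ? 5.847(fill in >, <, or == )<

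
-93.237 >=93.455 False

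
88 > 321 False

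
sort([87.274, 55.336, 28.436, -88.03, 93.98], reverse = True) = [93.98, 87.274, 55.336, 28.436, -88.03]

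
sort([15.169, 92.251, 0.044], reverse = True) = [92.251, 15.169, 0.044]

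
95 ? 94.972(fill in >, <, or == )>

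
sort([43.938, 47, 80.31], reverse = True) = [80.31, 47, 43.938]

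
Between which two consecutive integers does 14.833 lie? 14 and 15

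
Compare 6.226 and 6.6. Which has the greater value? 6.6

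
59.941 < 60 True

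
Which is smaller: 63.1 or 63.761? 63.1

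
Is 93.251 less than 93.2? No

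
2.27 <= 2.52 True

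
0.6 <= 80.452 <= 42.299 False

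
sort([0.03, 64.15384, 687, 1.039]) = [0.03, 1.039, 64.15384, 687]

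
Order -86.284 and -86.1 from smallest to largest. -86.284, -86.1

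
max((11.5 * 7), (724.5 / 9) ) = 80.5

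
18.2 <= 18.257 True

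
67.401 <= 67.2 False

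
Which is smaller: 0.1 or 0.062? 0.062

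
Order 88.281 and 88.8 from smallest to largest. 88.281, 88.8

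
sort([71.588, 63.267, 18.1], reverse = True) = [71.588, 63.267, 18.1]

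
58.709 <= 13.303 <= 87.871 False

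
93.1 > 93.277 False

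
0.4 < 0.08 False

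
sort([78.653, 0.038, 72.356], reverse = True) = [78.653, 72.356, 0.038]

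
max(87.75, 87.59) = 87.75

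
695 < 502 False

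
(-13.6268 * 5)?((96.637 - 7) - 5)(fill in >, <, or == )<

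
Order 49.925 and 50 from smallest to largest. 49.925, 50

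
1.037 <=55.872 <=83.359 True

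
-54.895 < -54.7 True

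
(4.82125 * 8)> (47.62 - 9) False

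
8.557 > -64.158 True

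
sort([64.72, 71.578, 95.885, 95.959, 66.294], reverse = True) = [95.959, 95.885, 71.578, 66.294, 64.72]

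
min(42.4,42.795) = 42.4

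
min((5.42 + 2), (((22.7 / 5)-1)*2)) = 7.08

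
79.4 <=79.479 True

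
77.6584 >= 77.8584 False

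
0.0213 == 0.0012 False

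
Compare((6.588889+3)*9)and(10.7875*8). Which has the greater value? ((6.588889+3)*9)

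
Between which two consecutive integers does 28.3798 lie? 28 and 29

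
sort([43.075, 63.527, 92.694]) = [43.075, 63.527, 92.694]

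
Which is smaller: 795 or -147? -147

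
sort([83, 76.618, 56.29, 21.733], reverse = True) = [83, 76.618, 56.29, 21.733]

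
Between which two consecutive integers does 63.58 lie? 63 and 64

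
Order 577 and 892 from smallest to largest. 577, 892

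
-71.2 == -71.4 False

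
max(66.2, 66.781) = 66.781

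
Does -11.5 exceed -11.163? No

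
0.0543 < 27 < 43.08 True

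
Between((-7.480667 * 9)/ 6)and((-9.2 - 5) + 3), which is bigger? ((-9.2 - 5) + 3)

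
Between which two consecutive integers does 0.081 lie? 0 and 1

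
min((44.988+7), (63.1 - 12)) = 51.1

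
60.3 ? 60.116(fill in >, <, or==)>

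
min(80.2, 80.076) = 80.076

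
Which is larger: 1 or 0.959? 1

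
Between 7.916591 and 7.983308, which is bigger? 7.983308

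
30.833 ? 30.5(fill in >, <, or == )>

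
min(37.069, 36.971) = 36.971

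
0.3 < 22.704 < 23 True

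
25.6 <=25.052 False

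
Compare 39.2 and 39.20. They are equal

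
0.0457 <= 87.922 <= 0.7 False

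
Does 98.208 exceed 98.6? No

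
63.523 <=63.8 True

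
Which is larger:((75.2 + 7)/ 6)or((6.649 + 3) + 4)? ((75.2 + 7)/ 6)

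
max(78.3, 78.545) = 78.545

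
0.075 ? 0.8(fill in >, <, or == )<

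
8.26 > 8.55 False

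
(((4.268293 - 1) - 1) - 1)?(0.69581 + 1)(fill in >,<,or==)<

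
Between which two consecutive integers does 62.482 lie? 62 and 63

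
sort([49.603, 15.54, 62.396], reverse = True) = [62.396, 49.603, 15.54]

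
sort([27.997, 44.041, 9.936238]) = [9.936238, 27.997, 44.041]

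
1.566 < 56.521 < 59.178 True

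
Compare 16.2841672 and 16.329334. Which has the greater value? 16.329334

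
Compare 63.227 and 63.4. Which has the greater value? 63.4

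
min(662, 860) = 662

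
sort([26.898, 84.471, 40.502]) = [26.898, 40.502, 84.471]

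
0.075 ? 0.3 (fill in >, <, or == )<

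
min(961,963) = 961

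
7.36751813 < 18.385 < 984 True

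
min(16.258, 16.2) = 16.2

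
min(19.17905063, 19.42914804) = 19.17905063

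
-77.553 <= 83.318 True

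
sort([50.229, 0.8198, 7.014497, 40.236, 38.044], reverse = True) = [50.229, 40.236, 38.044, 7.014497, 0.8198]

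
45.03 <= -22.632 False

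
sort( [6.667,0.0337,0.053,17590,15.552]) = [0.0337,0.053,6.667,15.552,17590]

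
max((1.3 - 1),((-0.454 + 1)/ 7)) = 0.3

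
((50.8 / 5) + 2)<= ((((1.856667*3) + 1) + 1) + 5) True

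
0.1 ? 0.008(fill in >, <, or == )>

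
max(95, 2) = 95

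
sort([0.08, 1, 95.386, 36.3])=[0.08, 1, 36.3, 95.386]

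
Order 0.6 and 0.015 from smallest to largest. 0.015, 0.6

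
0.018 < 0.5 True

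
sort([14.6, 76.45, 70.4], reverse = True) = [76.45, 70.4, 14.6]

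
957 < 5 False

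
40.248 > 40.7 False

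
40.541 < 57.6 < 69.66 True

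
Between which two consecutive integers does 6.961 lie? 6 and 7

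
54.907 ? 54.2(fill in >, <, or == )>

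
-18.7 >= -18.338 False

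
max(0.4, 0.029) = 0.4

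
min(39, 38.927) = 38.927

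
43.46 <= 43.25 False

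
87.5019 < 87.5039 True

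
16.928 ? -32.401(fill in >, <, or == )>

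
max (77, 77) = 77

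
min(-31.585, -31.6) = -31.6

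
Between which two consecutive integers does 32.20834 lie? 32 and 33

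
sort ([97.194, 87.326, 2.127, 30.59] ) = [2.127, 30.59, 87.326, 97.194]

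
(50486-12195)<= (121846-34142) True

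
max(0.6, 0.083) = 0.6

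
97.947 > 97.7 True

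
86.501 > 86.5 True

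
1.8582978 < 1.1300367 False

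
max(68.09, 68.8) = 68.8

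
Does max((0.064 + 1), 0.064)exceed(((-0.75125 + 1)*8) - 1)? Yes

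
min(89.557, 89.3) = 89.3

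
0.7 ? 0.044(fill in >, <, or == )>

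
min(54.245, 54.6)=54.245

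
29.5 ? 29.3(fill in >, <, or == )>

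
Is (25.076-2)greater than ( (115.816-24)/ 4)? Yes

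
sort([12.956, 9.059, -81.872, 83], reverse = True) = [83, 12.956, 9.059, -81.872]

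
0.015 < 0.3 True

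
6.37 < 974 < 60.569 False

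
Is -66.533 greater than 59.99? No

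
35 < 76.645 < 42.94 False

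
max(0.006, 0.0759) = 0.0759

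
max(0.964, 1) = 1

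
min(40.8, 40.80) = 40.8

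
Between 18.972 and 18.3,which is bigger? 18.972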